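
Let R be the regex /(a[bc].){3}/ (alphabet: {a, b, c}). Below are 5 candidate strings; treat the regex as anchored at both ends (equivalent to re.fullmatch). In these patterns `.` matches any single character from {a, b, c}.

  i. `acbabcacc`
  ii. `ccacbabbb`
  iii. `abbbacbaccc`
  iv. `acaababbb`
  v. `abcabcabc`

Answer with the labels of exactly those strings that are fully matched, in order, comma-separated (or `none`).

i → match
ii → no match — must start with `a`
iii → no match
iv → no match
v → match

i, v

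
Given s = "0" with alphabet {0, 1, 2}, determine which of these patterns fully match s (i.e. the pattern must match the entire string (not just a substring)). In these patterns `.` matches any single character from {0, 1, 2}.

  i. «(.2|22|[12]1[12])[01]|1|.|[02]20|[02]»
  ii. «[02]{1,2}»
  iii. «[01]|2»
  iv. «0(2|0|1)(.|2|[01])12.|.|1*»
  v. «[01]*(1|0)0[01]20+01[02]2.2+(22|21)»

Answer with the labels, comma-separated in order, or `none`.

i → match
ii → match
iii → match
iv → match
v → no match

i, ii, iii, iv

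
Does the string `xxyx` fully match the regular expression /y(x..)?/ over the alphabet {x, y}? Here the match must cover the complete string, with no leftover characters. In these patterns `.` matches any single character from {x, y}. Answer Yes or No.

Every match must start with `y`, but `xxyx` does not.

No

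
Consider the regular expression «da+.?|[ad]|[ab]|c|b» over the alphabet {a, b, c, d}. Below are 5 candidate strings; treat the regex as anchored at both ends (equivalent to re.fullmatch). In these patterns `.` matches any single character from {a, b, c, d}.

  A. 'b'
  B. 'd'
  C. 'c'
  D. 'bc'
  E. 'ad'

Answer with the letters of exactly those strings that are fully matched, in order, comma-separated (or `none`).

A, B, C

A → match
B → match
C → match
D → no match
E → no match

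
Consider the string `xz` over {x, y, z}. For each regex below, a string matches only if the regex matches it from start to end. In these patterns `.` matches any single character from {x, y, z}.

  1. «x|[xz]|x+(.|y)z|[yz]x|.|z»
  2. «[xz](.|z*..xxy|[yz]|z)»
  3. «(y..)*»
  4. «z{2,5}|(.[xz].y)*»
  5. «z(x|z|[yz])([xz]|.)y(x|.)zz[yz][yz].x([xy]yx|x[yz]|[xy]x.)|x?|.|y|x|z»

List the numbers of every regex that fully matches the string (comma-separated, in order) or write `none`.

1 → no match
2 → match
3 → no match
4 → no match
5 → no match

2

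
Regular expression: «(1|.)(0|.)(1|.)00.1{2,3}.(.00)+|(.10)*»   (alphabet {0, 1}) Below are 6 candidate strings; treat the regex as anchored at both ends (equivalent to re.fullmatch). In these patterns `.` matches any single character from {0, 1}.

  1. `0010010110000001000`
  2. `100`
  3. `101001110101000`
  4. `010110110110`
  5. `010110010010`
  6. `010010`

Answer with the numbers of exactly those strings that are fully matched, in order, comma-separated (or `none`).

4, 5, 6

1 → no match
2 → no match
3 → no match
4 → match
5 → match
6 → match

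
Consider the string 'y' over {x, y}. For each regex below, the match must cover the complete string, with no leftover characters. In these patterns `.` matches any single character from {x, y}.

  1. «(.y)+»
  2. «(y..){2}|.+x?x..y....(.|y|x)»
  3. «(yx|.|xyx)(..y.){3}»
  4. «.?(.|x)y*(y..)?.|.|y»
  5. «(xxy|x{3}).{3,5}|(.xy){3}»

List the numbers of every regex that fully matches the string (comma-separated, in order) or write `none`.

4

1 → no match
2 → no match
3 → no match
4 → match
5 → no match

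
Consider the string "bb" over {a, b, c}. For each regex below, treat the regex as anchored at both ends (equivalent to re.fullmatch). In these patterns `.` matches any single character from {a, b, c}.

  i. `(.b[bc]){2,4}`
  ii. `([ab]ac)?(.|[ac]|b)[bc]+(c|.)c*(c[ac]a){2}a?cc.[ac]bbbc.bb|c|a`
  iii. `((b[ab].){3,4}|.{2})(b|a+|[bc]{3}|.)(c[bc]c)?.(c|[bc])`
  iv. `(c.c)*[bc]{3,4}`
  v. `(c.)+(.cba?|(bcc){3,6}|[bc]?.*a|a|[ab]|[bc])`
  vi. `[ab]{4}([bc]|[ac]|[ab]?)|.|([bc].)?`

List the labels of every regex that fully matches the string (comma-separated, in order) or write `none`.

i → no match
ii → no match
iii → no match
iv → no match
v → no match — must start with "c"
vi → match

vi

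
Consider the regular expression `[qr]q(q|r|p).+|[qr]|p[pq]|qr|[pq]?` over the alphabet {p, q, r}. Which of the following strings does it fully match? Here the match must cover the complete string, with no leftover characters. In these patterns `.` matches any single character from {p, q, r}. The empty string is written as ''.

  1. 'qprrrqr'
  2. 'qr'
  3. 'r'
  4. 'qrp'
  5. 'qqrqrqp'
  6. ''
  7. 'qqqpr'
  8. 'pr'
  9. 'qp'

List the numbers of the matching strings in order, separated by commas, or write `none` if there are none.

2, 3, 5, 6, 7

1. 'qprrrqr' → no match
2. 'qr' → match
3. 'r' → match
4. 'qrp' → no match
5. 'qqrqrqp' → match
6. '' → match
7. 'qqqpr' → match
8. 'pr' → no match
9. 'qp' → no match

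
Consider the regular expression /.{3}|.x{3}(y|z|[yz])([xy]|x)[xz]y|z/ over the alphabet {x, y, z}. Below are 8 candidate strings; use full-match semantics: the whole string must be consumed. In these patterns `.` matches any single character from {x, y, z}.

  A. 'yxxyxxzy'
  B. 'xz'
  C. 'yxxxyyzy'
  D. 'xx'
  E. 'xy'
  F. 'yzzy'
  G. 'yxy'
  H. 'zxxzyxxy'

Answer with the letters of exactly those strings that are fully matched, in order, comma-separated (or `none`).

A → no match
B → no match
C → match
D → no match
E → no match
F → no match
G → match
H → no match

C, G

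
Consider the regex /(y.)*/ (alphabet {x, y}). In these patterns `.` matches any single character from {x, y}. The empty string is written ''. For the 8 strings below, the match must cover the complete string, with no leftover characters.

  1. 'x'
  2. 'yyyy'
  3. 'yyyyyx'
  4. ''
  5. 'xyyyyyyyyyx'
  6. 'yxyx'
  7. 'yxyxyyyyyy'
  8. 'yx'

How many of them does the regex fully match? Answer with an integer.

1 → no match
2 → match
3 → match
4 → match
5 → no match
6 → match
7 → match
8 → match
Total matched: 6

6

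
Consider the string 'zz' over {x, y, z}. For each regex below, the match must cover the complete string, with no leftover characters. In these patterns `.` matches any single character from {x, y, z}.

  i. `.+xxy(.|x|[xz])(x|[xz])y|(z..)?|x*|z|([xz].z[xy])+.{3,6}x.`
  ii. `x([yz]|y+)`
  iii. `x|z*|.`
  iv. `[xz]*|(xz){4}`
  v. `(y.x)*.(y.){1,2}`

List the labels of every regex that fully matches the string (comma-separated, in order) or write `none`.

i → no match
ii → no match — must start with 'x'
iii → match
iv → match
v → no match

iii, iv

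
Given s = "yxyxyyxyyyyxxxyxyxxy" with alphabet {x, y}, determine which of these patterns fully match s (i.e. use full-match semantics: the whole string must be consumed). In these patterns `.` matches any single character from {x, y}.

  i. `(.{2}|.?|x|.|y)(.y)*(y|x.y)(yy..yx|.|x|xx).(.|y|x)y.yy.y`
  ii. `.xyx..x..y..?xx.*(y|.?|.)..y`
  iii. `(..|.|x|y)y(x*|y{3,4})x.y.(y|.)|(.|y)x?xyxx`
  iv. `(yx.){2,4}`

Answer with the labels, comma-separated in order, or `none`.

ii

i → no match
ii → match
iii → no match
iv → no match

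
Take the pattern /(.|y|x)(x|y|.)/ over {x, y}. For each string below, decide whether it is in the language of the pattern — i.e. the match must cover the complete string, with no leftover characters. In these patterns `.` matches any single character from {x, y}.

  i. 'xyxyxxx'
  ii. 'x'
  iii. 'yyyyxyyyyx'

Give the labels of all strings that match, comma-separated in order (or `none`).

none

i → no match
ii → no match
iii → no match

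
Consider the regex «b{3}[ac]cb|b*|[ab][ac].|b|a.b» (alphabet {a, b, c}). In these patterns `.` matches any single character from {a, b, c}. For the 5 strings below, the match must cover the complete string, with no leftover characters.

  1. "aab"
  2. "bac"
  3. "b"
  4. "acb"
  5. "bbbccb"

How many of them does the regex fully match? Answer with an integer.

5

1 → match
2 → match
3 → match
4 → match
5 → match
Total matched: 5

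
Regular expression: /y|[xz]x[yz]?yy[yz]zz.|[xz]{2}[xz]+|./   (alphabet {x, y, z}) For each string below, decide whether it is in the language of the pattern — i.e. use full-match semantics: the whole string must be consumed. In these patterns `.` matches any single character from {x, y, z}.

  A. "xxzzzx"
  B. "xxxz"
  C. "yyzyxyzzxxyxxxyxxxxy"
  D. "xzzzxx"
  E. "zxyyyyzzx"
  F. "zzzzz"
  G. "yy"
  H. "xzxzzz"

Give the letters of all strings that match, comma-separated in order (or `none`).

A, B, D, E, F, H

A → match
B → match
C → no match
D → match
E → match
F → match
G → no match
H → match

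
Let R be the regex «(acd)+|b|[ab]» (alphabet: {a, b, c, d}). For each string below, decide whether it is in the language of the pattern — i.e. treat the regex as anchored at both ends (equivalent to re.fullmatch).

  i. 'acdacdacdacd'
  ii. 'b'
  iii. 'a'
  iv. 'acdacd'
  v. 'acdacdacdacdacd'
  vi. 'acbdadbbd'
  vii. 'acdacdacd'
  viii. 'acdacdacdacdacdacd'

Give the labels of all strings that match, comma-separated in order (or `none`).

i, ii, iii, iv, v, vii, viii

i → match
ii → match
iii → match
iv → match
v → match
vi → no match
vii → match
viii → match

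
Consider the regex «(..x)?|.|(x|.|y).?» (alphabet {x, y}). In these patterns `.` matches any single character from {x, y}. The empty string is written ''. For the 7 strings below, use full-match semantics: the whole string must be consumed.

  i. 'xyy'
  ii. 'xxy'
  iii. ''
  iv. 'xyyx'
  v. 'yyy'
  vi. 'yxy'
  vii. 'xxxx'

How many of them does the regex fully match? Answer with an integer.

i → no match
ii → no match
iii → match
iv → no match
v → no match
vi → no match
vii → no match
Total matched: 1

1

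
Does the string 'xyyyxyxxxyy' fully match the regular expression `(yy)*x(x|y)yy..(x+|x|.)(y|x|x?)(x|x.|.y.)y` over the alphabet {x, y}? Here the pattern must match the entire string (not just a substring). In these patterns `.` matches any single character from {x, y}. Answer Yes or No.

Yes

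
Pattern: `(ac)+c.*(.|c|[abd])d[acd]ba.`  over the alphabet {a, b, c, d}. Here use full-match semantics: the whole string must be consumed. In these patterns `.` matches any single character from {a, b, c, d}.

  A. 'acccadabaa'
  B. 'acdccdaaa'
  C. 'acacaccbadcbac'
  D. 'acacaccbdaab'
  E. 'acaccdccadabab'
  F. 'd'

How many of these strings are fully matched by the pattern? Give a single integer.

A → match
B → no match
C → match
D → no match
E → match
F → no match — must start with 'ac'
Total matched: 3

3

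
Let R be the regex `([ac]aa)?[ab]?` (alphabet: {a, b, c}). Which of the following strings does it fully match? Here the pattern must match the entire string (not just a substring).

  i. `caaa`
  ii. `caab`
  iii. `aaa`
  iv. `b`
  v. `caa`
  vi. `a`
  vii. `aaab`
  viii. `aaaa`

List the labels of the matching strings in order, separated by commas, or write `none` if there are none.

i, ii, iii, iv, v, vi, vii, viii

i → match
ii → match
iii → match
iv → match
v → match
vi → match
vii → match
viii → match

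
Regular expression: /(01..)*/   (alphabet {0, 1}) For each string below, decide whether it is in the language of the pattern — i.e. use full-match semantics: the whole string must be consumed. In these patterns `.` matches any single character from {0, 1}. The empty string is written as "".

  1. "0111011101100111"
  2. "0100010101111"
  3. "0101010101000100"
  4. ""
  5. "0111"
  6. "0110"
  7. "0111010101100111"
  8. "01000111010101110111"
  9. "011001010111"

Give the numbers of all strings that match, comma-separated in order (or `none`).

1, 3, 4, 5, 6, 7, 8, 9

1 → match
2 → no match
3 → match
4. "" → match
5. "0111" → match
6. "0110" → match
7 → match
8 → match
9. "011001010111" → match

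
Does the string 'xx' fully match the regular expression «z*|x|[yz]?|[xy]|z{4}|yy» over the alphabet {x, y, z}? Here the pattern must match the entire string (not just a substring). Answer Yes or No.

No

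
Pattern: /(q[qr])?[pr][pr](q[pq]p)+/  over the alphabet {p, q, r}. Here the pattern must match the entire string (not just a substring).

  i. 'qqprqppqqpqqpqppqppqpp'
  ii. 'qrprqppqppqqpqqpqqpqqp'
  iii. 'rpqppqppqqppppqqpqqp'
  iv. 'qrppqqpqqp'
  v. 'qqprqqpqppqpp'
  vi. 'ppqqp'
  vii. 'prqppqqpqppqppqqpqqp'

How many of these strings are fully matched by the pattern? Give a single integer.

i → match
ii → match
iii → no match
iv → match
v → match
vi → match
vii → match
Total matched: 6

6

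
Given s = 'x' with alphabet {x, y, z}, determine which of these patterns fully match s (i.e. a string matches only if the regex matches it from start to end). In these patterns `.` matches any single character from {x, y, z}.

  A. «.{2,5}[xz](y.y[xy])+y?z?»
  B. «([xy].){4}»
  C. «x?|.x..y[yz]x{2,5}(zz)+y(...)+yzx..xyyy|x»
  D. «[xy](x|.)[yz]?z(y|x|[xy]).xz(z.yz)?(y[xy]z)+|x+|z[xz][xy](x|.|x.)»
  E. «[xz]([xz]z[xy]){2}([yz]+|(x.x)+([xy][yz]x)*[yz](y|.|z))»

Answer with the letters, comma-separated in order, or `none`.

A → no match
B → no match
C → match
D → match
E → no match

C, D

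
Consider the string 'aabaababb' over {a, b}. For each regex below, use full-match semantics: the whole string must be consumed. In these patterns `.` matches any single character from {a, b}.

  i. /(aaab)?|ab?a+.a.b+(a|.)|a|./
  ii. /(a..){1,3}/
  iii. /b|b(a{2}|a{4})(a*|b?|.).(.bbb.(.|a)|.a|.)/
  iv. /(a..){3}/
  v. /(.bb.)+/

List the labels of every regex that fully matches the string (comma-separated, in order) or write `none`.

i → no match
ii → match
iii → no match
iv → match
v → no match

ii, iv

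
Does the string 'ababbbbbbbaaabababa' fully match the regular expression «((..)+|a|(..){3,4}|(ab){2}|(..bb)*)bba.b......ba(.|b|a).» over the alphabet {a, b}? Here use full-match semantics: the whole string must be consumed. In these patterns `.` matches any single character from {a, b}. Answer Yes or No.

No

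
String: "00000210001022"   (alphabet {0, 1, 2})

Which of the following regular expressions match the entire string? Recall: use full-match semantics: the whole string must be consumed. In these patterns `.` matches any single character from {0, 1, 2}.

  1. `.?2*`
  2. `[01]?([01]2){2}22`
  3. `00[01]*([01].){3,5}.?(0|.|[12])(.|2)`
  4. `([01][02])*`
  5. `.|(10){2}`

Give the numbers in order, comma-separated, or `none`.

1 → no match
2 → no match — must end with "222"
3 → match
4 → no match
5 → no match

3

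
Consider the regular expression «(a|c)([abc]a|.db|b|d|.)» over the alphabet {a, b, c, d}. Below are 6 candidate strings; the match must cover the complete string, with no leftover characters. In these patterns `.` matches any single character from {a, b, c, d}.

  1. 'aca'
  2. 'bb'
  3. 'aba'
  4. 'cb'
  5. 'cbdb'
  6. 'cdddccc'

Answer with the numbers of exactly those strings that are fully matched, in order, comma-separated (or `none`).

1 → match
2 → no match
3 → match
4 → match
5 → match
6 → no match

1, 3, 4, 5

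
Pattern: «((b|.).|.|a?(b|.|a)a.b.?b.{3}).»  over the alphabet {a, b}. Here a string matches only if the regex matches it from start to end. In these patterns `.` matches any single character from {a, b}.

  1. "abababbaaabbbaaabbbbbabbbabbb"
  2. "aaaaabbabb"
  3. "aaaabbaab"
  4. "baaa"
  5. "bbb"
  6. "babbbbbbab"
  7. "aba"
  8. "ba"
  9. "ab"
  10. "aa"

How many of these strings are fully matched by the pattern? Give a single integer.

6

1 → no match
2. "aaaaabbabb" → no match
3. "aaaabbaab" → no match
4. "baaa" → no match
5. "bbb" → match
6. "babbbbbbab" → match
7. "aba" → match
8. "ba" → match
9. "ab" → match
10. "aa" → match
Total matched: 6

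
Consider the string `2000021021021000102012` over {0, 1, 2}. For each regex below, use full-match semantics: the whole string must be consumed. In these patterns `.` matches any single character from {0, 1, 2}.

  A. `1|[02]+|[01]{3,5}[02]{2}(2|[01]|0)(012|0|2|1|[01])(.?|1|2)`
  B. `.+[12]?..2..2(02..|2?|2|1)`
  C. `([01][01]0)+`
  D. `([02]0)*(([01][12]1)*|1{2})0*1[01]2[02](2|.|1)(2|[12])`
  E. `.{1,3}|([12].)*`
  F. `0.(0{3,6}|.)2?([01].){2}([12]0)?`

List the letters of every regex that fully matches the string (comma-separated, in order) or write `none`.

A → no match
B → match
C → no match — must end with `0`
D → match
E → no match
F → no match — must start with `0`

B, D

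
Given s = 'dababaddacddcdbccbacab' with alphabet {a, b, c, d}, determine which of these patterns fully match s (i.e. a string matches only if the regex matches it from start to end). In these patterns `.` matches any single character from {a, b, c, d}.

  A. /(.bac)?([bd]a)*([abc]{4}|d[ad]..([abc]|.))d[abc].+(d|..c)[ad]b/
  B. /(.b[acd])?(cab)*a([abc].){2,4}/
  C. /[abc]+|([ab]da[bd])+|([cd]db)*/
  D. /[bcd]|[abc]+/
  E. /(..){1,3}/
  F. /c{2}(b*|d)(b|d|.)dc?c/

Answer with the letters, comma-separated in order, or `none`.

A

A → match
B → no match
C → no match
D → no match
E → no match
F → no match — must start with 'c'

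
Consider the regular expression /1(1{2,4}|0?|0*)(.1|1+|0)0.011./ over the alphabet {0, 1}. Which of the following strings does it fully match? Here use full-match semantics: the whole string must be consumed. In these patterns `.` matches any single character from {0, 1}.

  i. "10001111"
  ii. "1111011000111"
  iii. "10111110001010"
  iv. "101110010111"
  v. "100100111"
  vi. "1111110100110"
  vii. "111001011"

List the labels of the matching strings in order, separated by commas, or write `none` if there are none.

i. "10001111" → no match
ii → no match
iii → no match
iv. "101110010111" → no match
v. "100100111" → no match
vi → no match
vii. "111001011" → no match

none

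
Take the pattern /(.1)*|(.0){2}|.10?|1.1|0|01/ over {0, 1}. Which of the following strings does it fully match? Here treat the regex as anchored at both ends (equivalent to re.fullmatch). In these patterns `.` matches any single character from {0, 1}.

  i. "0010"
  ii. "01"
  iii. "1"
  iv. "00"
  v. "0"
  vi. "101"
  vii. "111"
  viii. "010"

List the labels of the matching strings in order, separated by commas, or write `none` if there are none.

i, ii, v, vi, vii, viii

i → match
ii → match
iii → no match
iv → no match
v → match
vi → match
vii → match
viii → match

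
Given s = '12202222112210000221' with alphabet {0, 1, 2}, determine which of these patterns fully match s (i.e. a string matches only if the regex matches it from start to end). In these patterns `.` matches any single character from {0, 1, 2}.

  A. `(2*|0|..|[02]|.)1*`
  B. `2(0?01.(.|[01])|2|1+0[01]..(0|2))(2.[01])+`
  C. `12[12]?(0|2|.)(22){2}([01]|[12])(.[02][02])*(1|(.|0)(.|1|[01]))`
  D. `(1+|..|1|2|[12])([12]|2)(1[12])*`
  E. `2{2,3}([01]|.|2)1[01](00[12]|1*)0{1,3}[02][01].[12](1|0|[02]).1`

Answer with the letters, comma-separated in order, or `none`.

C

A → no match
B → no match — must start with '2'
C → match
D → no match
E → no match — must start with '2'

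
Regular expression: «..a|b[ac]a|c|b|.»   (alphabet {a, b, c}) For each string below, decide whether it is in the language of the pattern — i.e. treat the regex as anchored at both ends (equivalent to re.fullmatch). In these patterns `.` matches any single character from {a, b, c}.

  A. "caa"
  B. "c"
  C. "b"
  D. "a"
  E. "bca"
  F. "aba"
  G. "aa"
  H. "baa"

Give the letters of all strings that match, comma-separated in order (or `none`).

A → match
B → match
C → match
D → match
E → match
F → match
G → no match
H → match

A, B, C, D, E, F, H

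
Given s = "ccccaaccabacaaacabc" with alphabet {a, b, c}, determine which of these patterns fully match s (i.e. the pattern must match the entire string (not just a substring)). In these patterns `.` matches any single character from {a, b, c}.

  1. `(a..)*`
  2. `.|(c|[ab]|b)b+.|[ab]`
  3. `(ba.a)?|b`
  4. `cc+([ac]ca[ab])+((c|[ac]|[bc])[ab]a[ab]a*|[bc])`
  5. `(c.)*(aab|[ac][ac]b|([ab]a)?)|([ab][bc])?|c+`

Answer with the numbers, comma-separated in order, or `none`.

4

1 → no match
2 → no match
3 → no match
4 → match
5 → no match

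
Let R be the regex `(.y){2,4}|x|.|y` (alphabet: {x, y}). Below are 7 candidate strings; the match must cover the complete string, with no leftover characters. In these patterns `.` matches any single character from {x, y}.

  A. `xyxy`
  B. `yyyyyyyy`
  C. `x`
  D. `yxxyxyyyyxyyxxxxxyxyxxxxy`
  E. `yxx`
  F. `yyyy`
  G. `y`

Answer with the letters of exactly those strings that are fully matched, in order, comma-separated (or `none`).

A → match
B → match
C → match
D → no match
E → no match
F → match
G → match

A, B, C, F, G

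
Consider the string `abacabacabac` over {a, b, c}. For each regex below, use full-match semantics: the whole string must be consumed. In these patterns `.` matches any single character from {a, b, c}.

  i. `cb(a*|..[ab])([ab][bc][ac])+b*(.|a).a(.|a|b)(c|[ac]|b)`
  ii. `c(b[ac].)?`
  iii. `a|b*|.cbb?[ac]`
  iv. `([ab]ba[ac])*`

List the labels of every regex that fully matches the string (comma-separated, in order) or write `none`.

i → no match — must start with `cb`
ii → no match — must start with `c`
iii → no match
iv → match

iv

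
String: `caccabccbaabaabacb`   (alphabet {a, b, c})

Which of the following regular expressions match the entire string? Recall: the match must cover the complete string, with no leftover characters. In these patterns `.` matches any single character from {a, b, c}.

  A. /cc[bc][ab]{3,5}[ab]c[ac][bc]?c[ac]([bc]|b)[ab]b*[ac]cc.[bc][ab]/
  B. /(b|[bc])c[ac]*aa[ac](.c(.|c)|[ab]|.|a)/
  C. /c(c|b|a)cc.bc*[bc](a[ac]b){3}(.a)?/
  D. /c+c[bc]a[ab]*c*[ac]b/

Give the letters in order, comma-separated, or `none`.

C

A → no match — must start with `cc`
B → no match
C → match
D → no match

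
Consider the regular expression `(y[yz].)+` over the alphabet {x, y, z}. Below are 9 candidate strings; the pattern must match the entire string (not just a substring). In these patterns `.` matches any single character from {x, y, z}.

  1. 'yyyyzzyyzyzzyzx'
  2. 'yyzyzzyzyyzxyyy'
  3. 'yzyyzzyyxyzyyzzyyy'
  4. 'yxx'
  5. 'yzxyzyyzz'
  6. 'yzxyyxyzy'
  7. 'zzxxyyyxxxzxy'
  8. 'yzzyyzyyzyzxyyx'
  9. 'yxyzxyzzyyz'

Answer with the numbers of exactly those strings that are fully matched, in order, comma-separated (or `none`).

1, 2, 3, 5, 6, 8

1 → match
2 → match
3 → match
4 → no match
5 → match
6 → match
7 → no match — must start with 'y'
8 → match
9 → no match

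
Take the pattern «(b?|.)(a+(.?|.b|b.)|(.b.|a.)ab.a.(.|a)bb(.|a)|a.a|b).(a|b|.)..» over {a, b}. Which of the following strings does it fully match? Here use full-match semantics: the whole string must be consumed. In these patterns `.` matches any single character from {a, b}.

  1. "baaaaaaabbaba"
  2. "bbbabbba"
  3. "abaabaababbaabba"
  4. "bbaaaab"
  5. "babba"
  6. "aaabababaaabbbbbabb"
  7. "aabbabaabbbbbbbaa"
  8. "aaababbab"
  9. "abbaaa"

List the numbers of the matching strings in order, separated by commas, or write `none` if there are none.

1, 3, 5, 7, 8, 9

1 → match
2 → no match
3 → match
4 → no match
5 → match
6 → no match
7 → match
8 → match
9 → match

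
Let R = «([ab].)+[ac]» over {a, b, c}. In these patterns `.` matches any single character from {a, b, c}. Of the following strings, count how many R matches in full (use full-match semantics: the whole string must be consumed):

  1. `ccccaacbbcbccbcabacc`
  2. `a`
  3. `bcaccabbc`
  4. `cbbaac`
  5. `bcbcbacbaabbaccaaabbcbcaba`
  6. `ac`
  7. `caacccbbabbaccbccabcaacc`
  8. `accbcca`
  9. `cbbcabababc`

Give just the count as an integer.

1 → no match
2. `a` → no match
3. `bcaccabbc` → no match
4. `cbbaac` → no match
5 → no match
6. `ac` → no match
7 → no match
8. `accbcca` → no match
9. `cbbcabababc` → no match
Total matched: 0

0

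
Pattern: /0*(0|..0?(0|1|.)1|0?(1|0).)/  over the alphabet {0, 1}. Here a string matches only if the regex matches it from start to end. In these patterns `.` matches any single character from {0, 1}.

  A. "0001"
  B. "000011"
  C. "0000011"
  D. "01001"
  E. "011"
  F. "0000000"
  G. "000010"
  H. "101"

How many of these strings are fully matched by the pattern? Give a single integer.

A → match
B → match
C → match
D → match
E → match
F → match
G → match
H → no match
Total matched: 7

7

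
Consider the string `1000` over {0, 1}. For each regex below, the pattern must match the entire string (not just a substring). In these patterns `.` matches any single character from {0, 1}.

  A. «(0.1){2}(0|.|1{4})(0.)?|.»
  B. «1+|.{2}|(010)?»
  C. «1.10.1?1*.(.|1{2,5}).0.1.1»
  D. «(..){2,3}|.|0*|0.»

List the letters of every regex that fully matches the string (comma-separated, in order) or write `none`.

A → no match
B → no match
C → no match — must end with `1`
D → match

D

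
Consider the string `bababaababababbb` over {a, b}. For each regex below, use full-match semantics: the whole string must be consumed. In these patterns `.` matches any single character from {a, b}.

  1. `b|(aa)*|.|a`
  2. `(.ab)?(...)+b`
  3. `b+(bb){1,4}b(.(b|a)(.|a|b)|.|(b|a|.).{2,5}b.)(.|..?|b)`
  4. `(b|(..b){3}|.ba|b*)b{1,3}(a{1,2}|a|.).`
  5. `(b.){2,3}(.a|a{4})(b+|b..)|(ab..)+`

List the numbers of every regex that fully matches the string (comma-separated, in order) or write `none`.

2

1 → no match
2 → match
3 → no match
4 → no match
5 → no match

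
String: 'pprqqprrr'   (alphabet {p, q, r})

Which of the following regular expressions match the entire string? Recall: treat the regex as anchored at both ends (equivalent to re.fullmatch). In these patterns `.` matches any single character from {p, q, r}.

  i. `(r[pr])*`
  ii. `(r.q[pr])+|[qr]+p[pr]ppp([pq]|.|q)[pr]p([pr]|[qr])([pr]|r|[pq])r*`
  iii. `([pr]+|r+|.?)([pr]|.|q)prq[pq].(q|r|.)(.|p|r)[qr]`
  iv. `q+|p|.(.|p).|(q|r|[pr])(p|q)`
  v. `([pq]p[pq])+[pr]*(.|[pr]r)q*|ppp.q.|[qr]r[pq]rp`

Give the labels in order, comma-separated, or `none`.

i → no match
ii → no match
iii → match
iv → no match
v → no match

iii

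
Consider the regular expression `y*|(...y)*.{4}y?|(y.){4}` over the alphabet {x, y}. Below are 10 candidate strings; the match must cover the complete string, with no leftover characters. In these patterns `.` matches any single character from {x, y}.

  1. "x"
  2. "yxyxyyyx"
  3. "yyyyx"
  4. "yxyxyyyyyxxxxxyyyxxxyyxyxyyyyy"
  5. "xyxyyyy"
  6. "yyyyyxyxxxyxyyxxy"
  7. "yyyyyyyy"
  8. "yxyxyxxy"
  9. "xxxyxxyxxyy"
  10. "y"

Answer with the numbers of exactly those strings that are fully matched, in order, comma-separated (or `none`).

2, 7, 10

1. "x" → no match
2. "yxyxyyyx" → match
3. "yyyyx" → no match
4 → no match
5. "xyxyyyy" → no match
6 → no match
7. "yyyyyyyy" → match
8. "yxyxyxxy" → no match
9. "xxxyxxyxxyy" → no match
10. "y" → match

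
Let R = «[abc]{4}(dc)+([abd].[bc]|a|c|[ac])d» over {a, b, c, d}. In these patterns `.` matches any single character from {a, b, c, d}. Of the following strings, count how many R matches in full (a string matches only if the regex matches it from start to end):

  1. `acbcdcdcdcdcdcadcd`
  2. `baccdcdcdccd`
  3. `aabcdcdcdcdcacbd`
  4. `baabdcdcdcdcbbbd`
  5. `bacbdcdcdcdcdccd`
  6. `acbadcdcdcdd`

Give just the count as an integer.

1 → match
2 → match
3 → match
4 → match
5 → match
6 → no match
Total matched: 5

5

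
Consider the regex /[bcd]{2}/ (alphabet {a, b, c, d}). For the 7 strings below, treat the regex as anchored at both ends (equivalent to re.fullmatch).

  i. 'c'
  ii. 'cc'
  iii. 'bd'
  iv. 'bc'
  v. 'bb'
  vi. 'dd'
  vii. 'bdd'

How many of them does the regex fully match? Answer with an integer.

5

i → no match
ii → match
iii → match
iv → match
v → match
vi → match
vii → no match
Total matched: 5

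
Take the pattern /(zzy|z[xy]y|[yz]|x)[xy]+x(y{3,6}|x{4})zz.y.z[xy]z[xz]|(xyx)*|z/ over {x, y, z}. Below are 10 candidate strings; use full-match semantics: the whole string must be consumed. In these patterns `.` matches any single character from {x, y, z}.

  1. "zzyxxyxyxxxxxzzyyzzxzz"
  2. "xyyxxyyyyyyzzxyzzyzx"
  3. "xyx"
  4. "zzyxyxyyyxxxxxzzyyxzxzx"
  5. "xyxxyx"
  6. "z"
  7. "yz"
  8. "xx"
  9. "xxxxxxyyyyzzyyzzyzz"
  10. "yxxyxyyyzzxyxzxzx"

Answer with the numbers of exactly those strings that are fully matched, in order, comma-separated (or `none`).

1, 2, 3, 4, 5, 6, 9, 10

1 → match
2 → match
3 → match
4 → match
5 → match
6 → match
7 → no match
8 → no match
9 → match
10 → match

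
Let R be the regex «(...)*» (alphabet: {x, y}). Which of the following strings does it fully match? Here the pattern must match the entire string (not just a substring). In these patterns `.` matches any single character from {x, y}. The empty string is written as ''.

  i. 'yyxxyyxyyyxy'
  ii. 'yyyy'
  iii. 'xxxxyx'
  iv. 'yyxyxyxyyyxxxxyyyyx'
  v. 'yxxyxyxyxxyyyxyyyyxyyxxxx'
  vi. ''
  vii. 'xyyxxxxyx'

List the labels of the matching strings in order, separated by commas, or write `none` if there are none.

i → match
ii → no match
iii → match
iv → no match
v → no match
vi → match
vii → match

i, iii, vi, vii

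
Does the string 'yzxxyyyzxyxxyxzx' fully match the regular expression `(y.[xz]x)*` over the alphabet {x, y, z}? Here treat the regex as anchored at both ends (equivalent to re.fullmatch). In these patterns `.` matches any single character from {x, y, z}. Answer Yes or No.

No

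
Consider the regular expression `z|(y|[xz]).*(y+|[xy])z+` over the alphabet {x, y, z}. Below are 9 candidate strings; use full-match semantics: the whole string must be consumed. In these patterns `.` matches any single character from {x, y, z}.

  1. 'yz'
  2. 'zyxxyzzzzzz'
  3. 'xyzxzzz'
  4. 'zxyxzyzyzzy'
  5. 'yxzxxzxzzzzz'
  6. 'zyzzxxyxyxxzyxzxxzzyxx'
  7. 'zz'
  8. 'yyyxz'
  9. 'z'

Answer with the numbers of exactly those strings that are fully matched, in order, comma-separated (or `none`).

2, 3, 5, 8, 9

1 → no match
2 → match
3 → match
4 → no match — must end with 'z'
5 → match
6 → no match — must end with 'z'
7 → no match
8 → match
9 → match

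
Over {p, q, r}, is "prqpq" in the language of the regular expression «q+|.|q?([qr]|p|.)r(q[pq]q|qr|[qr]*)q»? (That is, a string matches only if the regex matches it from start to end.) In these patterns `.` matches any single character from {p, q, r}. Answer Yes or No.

No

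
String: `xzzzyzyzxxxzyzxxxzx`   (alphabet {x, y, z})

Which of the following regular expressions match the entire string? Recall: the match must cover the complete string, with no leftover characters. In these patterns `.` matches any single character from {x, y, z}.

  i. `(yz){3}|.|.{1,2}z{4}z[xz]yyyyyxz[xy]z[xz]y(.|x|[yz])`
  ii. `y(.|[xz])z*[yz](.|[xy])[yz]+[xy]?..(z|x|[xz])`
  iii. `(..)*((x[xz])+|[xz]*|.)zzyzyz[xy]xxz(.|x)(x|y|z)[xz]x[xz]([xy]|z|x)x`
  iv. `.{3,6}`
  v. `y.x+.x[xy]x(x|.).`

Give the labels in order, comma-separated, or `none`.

iii

i → no match
ii → no match — must start with `y`
iii → match
iv → no match
v → no match — must start with `y`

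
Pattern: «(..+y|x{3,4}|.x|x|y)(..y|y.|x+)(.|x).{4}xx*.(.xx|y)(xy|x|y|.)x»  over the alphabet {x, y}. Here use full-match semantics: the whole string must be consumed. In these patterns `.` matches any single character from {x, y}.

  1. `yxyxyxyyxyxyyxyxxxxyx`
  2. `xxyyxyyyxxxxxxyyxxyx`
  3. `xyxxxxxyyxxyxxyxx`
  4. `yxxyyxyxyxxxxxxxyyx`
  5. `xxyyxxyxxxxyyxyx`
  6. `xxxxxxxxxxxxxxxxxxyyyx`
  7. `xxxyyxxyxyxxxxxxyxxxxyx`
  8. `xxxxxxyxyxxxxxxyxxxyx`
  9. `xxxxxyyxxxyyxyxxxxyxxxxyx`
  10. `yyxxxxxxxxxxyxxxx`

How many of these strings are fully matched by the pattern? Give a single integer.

1 → match
2 → match
3 → no match
4 → match
5 → match
6 → match
7 → match
8 → match
9 → match
10 → match
Total matched: 9

9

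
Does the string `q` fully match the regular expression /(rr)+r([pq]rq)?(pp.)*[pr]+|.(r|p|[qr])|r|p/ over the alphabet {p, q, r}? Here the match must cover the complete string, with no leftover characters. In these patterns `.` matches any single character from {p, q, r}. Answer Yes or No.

No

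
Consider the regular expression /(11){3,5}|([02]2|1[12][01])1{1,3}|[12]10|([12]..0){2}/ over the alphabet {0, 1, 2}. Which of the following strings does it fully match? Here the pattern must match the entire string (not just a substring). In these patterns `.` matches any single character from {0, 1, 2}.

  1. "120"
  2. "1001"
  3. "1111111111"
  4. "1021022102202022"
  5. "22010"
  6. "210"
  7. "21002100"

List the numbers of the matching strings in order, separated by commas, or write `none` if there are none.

1 → no match
2 → no match
3 → match
4 → no match
5 → no match
6 → match
7 → match

3, 6, 7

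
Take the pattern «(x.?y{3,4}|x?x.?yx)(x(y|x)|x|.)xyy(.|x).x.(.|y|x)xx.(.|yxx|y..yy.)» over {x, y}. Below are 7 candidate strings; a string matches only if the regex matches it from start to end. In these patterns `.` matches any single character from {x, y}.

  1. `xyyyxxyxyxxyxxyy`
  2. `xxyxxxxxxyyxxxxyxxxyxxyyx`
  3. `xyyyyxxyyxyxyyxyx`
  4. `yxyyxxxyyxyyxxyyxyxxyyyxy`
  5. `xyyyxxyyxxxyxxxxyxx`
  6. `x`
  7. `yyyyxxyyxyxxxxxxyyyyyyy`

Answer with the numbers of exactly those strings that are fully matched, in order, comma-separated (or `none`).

5

1 → no match
2 → no match
3 → no match
4 → no match
5 → match
6 → no match
7 → no match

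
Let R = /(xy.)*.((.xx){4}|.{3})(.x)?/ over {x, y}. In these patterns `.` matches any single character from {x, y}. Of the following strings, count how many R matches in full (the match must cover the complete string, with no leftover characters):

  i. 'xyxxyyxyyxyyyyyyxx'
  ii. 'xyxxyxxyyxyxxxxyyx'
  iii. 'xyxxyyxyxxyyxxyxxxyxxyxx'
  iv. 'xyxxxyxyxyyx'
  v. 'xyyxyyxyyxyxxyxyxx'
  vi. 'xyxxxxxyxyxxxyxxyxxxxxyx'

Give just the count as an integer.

i → match
ii → match
iii → no match
iv → no match
v → match
vi → no match
Total matched: 3

3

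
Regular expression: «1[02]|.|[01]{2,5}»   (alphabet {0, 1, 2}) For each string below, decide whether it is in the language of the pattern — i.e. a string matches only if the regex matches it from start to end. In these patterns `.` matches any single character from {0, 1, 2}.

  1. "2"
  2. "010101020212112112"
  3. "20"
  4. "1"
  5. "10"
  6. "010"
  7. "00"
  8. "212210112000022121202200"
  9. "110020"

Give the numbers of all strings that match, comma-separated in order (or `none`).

1. "2" → match
2 → no match
3. "20" → no match
4. "1" → match
5. "10" → match
6. "010" → match
7. "00" → match
8 → no match
9. "110020" → no match

1, 4, 5, 6, 7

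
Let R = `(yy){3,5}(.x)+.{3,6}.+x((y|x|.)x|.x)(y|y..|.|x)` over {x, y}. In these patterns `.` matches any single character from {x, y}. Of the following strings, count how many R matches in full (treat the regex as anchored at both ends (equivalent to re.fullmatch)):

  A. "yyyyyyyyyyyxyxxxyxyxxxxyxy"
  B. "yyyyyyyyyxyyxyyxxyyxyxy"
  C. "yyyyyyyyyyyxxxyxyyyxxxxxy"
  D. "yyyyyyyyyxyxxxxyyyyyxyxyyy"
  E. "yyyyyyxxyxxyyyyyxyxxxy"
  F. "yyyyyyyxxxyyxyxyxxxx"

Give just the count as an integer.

6

A → match
B → match
C → match
D → match
E → match
F → match
Total matched: 6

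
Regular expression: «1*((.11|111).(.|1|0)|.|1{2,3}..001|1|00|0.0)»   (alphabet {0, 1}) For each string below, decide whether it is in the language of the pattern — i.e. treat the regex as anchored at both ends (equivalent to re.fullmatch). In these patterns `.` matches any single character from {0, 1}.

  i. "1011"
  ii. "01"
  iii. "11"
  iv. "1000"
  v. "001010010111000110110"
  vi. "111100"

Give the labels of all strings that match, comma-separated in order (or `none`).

iii, iv, vi

i. "1011" → no match
ii. "01" → no match
iii. "11" → match
iv. "1000" → match
v → no match
vi. "111100" → match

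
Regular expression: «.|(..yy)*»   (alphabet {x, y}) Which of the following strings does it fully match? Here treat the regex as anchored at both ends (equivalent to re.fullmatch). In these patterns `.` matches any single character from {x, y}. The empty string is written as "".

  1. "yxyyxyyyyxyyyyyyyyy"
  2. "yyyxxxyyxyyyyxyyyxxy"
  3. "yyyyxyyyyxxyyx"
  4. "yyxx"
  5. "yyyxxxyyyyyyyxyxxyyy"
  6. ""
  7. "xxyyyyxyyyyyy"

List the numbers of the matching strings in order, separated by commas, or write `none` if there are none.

6

1 → no match
2 → no match
3 → no match
4. "yyxx" → no match
5 → no match
6. "" → match
7 → no match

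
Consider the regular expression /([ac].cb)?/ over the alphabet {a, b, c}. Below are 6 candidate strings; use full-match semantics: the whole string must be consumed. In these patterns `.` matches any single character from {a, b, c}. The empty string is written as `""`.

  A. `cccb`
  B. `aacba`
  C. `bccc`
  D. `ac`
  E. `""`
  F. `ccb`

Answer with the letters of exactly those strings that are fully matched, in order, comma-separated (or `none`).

A → match
B → no match
C → no match
D → no match
E → match
F → no match

A, E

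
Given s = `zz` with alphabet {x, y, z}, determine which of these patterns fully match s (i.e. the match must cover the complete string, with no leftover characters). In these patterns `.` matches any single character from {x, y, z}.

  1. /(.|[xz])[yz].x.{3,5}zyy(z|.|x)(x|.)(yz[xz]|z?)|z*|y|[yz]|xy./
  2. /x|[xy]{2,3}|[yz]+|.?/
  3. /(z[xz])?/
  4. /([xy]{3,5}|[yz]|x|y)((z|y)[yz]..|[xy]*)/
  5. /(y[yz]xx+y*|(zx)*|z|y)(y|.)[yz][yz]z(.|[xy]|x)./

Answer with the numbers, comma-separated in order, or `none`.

1, 2, 3

1 → match
2 → match
3 → match
4 → no match
5 → no match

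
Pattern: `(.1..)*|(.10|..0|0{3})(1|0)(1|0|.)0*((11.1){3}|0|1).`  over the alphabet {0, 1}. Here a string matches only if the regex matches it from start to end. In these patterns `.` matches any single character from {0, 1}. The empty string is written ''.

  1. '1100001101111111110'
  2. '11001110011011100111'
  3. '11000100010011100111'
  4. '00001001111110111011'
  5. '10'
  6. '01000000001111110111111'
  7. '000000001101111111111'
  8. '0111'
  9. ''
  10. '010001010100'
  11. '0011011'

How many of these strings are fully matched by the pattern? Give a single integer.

9

1 → match
2 → match
3 → match
4 → match
5 → no match
6 → match
7 → match
8 → match
9 → match
10 → match
11 → no match
Total matched: 9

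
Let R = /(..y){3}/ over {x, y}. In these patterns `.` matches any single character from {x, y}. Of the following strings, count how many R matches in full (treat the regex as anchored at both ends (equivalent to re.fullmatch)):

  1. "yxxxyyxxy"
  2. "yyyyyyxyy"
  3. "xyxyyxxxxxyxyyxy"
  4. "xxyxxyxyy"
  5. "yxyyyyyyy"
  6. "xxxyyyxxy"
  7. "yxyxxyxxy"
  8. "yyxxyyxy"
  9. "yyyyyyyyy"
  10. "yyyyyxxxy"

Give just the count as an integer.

5

1 → no match
2 → match
3 → no match
4 → match
5 → match
6 → no match
7 → match
8 → no match
9 → match
10 → no match
Total matched: 5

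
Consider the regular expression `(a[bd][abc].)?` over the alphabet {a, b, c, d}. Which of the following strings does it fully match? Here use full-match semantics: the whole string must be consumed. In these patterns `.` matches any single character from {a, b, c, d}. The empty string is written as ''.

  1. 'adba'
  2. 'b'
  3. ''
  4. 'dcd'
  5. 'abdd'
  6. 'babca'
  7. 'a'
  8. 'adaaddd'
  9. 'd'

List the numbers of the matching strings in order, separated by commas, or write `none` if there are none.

1, 3

1 → match
2 → no match
3 → match
4 → no match
5 → no match
6 → no match
7 → no match
8 → no match
9 → no match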